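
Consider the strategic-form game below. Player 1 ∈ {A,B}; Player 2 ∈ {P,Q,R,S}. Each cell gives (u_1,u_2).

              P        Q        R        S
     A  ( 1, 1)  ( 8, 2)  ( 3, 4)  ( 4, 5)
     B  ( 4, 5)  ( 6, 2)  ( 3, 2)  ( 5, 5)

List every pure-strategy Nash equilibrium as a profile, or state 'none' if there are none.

(A,P): not NE [P1→B gives 4>1; P2→S gives 5>1]
(A,Q): not NE [P2→S gives 5>2]
(A,R): not NE [P2→S gives 5>4]
(A,S): not NE [P1→B gives 5>4]
(B,P): NE
(B,Q): not NE [P1→A gives 8>6; P2→S gives 5>2]
(B,R): not NE [P2→S gives 5>2]
(B,S): NE

NE set: (B,P), (B,S)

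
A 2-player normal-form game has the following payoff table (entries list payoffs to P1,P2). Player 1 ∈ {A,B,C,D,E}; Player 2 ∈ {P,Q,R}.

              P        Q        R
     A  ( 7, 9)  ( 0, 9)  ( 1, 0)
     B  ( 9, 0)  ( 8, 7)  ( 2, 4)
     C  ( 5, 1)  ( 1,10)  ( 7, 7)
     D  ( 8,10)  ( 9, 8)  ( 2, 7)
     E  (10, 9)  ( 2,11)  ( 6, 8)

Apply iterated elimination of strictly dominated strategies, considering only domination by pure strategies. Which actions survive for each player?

P1 drop A (B beats it: P:9>7 Q:8>0 R:2>1)
P2 drop R (Q beats it: B:7>4 C:10>7 D:8>7 E:11>8)
P1 drop C (B beats it: P:9>5 Q:8>1)
P1→{B,D,E} P2→{P,Q}

Survivors P1:{B,D,E} P2:{P,Q}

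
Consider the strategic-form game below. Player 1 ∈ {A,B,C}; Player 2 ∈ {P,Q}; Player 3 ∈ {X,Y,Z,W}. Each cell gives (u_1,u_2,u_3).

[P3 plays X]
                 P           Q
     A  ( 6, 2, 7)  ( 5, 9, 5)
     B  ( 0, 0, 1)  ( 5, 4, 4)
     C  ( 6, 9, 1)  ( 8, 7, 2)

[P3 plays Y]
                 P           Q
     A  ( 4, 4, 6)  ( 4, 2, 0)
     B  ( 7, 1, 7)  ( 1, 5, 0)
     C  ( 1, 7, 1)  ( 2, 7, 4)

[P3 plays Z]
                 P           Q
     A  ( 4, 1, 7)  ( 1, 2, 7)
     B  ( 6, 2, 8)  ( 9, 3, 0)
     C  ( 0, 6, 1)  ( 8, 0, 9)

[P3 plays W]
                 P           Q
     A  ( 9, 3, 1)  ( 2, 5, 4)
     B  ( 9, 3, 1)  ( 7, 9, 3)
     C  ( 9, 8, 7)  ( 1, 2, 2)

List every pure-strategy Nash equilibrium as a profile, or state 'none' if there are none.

(A,P,X): not NE [P2→Q gives 9>2]
(A,P,Y): not NE [P1→B gives 7>4; P3→Z gives 7>6]
(A,P,Z): not NE [P1→B gives 6>4; P2→Q gives 2>1]
(A,P,W): not NE [P2→Q gives 5>3; P3→Z gives 7>1]
(A,Q,X): not NE [P1→C gives 8>5; P3→Z gives 7>5]
(A,Q,Y): not NE [P2→P gives 4>2; P3→Z gives 7>0]
(A,Q,Z): not NE [P1→B gives 9>1]
(A,Q,W): not NE [P1→B gives 7>2; P3→Z gives 7>4]
(B,P,X): not NE [P1→C gives 6>0; P2→Q gives 4>0; P3→Z gives 8>1]
(B,P,Y): not NE [P2→Q gives 5>1; P3→Z gives 8>7]
(B,P,Z): not NE [P2→Q gives 3>2]
(B,P,W): not NE [P2→Q gives 9>3; P3→Z gives 8>1]
(B,Q,X): not NE [P1→C gives 8>5]
(B,Q,Y): not NE [P1→A gives 4>1; P3→X gives 4>0]
(B,Q,Z): not NE [P3→X gives 4>0]
(B,Q,W): not NE [P3→X gives 4>3]
(C,P,X): not NE [P3→W gives 7>1]
(C,P,Y): not NE [P1→B gives 7>1; P3→W gives 7>1]
(C,P,Z): not NE [P1→B gives 6>0; P3→W gives 7>1]
(C,P,W): NE
(C,Q,X): not NE [P2→P gives 9>7; P3→Z gives 9>2]
(C,Q,Y): not NE [P1→A gives 4>2; P3→Z gives 9>4]
(C,Q,Z): not NE [P1→B gives 9>8; P2→P gives 6>0]
(C,Q,W): not NE [P1→B gives 7>1; P2→P gives 8>2; P3→Z gives 9>2]

NE set: (C,P,W)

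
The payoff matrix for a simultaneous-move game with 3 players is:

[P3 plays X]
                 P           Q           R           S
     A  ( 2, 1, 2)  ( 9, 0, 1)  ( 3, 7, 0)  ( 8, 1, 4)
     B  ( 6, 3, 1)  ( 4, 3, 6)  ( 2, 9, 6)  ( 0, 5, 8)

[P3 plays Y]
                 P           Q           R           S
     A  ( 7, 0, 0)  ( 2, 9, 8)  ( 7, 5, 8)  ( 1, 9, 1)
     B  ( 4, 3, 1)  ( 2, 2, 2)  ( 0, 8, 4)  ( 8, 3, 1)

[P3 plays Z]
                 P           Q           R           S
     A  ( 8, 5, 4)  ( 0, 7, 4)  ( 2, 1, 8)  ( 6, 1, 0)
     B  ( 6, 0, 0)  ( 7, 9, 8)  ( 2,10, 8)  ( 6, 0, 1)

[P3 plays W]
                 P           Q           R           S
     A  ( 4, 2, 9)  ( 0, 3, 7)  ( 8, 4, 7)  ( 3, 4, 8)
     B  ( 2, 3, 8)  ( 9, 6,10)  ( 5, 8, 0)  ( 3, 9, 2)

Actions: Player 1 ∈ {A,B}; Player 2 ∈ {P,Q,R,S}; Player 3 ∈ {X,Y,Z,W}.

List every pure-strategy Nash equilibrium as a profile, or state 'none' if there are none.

(A,P,X): not NE [P1→B gives 6>2; P2→R gives 7>1; P3→W gives 9>2]
(A,P,Y): not NE [P2→S gives 9>0; P3→W gives 9>0]
(A,P,Z): not NE [P2→Q gives 7>5; P3→W gives 9>4]
(A,P,W): not NE [P2→S gives 4>2]
(A,Q,X): not NE [P2→R gives 7>0; P3→Y gives 8>1]
(A,Q,Y): NE
(A,Q,Z): not NE [P1→B gives 7>0; P3→Y gives 8>4]
(A,Q,W): not NE [P1→B gives 9>0; P2→S gives 4>3; P3→Y gives 8>7]
(A,R,X): not NE [P3→Z gives 8>0]
(A,R,Y): not NE [P2→S gives 9>5]
(A,R,Z): not NE [P2→Q gives 7>1]
(A,R,W): not NE [P3→Z gives 8>7]
(A,S,X): not NE [P2→R gives 7>1; P3→W gives 8>4]
(A,S,Y): not NE [P1→B gives 8>1; P3→W gives 8>1]
(A,S,Z): not NE [P2→Q gives 7>1; P3→W gives 8>0]
(A,S,W): NE
(B,P,X): not NE [P2→R gives 9>3; P3→W gives 8>1]
(B,P,Y): not NE [P1→A gives 7>4; P2→R gives 8>3; P3→W gives 8>1]
(B,P,Z): not NE [P1→A gives 8>6; P2→R gives 10>0; P3→W gives 8>0]
(B,P,W): not NE [P1→A gives 4>2; P2→S gives 9>3]
(B,Q,X): not NE [P1→A gives 9>4; P2→R gives 9>3; P3→W gives 10>6]
(B,Q,Y): not NE [P2→R gives 8>2; P3→W gives 10>2]
(B,Q,Z): not NE [P2→R gives 10>9; P3→W gives 10>8]
(B,Q,W): not NE [P2→S gives 9>6]
(B,R,X): not NE [P1→A gives 3>2; P3→Z gives 8>6]
(B,R,Y): not NE [P1→A gives 7>0; P3→Z gives 8>4]
(B,R,Z): NE
(B,R,W): not NE [P1→A gives 8>5; P2→S gives 9>8; P3→Z gives 8>0]
(B,S,X): not NE [P1→A gives 8>0; P2→R gives 9>5]
(B,S,Y): not NE [P2→R gives 8>3; P3→X gives 8>1]
(B,S,Z): not NE [P2→R gives 10>0; P3→X gives 8>1]
(B,S,W): not NE [P3→X gives 8>2]

NE set: (A,Q,Y), (A,S,W), (B,R,Z)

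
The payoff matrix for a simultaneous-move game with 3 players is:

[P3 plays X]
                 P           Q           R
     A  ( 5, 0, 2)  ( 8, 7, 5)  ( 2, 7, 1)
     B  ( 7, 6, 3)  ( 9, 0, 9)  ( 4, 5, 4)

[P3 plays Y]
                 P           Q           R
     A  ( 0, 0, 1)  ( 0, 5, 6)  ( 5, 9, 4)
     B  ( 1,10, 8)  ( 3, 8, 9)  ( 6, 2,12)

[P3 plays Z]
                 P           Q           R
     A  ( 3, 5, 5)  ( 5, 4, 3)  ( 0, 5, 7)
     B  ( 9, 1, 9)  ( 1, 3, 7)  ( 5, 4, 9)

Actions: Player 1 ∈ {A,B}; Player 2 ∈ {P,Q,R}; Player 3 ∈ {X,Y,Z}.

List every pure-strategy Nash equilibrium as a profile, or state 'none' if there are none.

(A,P,X): not NE [P1→B gives 7>5; P2→R gives 7>0; P3→Z gives 5>2]
(A,P,Y): not NE [P1→B gives 1>0; P2→R gives 9>0; P3→Z gives 5>1]
(A,P,Z): not NE [P1→B gives 9>3]
(A,Q,X): not NE [P1→B gives 9>8; P3→Y gives 6>5]
(A,Q,Y): not NE [P1→B gives 3>0; P2→R gives 9>5]
(A,Q,Z): not NE [P2→R gives 5>4; P3→Y gives 6>3]
(A,R,X): not NE [P1→B gives 4>2; P3→Z gives 7>1]
(A,R,Y): not NE [P1→B gives 6>5; P3→Z gives 7>4]
(A,R,Z): not NE [P1→B gives 5>0]
(B,P,X): not NE [P3→Z gives 9>3]
(B,P,Y): not NE [P3→Z gives 9>8]
(B,P,Z): not NE [P2→R gives 4>1]
(B,Q,X): not NE [P2→P gives 6>0]
(B,Q,Y): not NE [P2→P gives 10>8]
(B,Q,Z): not NE [P1→A gives 5>1; P2→R gives 4>3; P3→Y gives 9>7]
(B,R,X): not NE [P2→P gives 6>5; P3→Y gives 12>4]
(B,R,Y): not NE [P2→P gives 10>2]
(B,R,Z): not NE [P3→Y gives 12>9]

No pure NE.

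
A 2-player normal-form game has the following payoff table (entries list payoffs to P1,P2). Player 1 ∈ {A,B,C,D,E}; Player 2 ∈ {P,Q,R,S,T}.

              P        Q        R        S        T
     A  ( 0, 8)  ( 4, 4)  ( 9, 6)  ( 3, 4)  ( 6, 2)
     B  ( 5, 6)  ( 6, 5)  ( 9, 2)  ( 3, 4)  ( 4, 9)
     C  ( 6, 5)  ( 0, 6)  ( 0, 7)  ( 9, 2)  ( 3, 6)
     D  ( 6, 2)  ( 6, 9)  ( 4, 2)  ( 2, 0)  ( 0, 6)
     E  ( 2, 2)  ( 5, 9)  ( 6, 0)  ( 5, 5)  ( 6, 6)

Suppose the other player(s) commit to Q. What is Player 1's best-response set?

u_1(A vs Q) = 4
u_1(B vs Q) = 6
u_1(C vs Q) = 0
u_1(D vs Q) = 6
u_1(E vs Q) = 5
max payoff 6 at {B,D}

P1 best: {B,D}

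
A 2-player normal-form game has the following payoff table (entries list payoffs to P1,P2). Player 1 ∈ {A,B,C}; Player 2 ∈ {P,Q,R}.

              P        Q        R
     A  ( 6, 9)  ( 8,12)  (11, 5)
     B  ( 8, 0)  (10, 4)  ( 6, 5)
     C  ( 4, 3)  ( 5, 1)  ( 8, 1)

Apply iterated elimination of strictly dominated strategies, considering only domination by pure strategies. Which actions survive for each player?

P1 drop C (A beats it: P:6>4 Q:8>5 R:11>8)
P2 drop P (Q beats it: A:12>9 B:4>0)
P1→{A,B} P2→{Q,R}

Remaining: P1:{A,B} P2:{Q,R}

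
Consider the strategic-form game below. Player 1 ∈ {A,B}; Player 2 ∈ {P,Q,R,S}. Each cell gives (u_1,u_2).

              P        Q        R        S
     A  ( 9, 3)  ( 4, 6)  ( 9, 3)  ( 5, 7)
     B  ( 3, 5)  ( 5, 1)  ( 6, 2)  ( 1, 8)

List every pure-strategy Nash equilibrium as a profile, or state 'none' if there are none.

PSNE = {(A,S)}

(A,P): not NE [P2→S gives 7>3]
(A,Q): not NE [P1→B gives 5>4; P2→S gives 7>6]
(A,R): not NE [P2→S gives 7>3]
(A,S): NE
(B,P): not NE [P1→A gives 9>3; P2→S gives 8>5]
(B,Q): not NE [P2→S gives 8>1]
(B,R): not NE [P1→A gives 9>6; P2→S gives 8>2]
(B,S): not NE [P1→A gives 5>1]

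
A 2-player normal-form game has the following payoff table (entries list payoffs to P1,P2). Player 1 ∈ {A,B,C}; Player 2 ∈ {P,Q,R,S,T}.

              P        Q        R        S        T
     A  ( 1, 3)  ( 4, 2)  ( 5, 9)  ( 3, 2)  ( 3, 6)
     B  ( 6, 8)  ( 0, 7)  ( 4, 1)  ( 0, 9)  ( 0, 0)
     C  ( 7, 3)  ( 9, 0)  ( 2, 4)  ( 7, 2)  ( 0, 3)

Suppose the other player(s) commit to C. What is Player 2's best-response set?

BR_2 = {R}

u_2(P vs C) = 3
u_2(Q vs C) = 0
u_2(R vs C) = 4
u_2(S vs C) = 2
u_2(T vs C) = 3
max payoff 4 at {R}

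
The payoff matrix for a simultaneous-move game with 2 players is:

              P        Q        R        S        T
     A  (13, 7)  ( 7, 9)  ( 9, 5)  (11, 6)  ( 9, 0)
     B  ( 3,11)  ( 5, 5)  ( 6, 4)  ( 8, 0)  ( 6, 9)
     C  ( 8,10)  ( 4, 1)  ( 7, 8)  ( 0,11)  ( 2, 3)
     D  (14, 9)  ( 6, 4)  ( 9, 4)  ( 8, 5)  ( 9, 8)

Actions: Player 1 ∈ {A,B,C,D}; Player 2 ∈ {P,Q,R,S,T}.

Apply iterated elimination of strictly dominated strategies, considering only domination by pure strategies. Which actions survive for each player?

P1 drop B (A beats it: P:13>3 Q:7>5 R:9>6 S:11>8 T:9>6)
P1 drop C (A beats it: P:13>8 Q:7>4 R:9>7 S:11>0 T:9>2)
P2 drop R (P beats it: A:7>5 D:9>4)
P2 drop S (P beats it: A:7>6 D:9>5)
P2 drop T (P beats it: A:7>0 D:9>8)
P1→{A,D} P2→{P,Q}

IESDS → P1:{A,D} P2:{P,Q}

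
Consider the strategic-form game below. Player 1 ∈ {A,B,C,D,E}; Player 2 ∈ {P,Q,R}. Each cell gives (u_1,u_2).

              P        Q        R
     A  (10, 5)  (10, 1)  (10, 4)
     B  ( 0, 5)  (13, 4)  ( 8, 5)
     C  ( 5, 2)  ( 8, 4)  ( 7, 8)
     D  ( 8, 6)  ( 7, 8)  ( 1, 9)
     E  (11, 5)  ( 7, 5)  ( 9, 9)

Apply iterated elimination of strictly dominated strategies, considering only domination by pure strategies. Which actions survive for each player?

IESDS → P1:{A,E} P2:{P,R}

P1 drop C (A beats it: P:10>5 Q:10>8 R:10>7)
P1 drop D (A beats it: P:10>8 Q:10>7 R:10>1)
P2 drop Q (R beats it: A:4>1 B:5>4 E:9>5)
P1 drop B (A beats it: P:10>0 R:10>8)
P1→{A,E} P2→{P,R}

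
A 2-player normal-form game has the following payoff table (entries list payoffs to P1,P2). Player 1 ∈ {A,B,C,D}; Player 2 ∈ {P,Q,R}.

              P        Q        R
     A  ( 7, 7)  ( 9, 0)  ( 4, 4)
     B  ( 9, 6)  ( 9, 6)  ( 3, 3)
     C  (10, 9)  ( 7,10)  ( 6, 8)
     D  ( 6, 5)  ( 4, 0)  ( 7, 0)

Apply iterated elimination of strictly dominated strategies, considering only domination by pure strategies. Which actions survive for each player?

P2 drop R (P beats it: A:7>4 B:6>3 C:9>8 D:5>0)
P1 drop D (A beats it: P:7>6 Q:9>4)
P1→{A,B,C} P2→{P,Q}

Survivors P1:{A,B,C} P2:{P,Q}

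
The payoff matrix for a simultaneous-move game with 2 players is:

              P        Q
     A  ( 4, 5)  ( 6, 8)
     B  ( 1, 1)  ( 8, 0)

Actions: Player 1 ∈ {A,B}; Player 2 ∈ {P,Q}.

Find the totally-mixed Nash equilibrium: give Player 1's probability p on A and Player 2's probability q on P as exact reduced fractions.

P1 indiff ⇒ q·4+(1-q)·6 = q·1+(1-q)·8 ⇒ q(3) = (1-q)(2) ⇒ q = 2/5
P2 indiff ⇒ p·5+(1-p)·1 = p·8+(1-p)·0 ⇒ p(-3) = (1-p)(-1) ⇒ p = 1/4

p=1/4, q=2/5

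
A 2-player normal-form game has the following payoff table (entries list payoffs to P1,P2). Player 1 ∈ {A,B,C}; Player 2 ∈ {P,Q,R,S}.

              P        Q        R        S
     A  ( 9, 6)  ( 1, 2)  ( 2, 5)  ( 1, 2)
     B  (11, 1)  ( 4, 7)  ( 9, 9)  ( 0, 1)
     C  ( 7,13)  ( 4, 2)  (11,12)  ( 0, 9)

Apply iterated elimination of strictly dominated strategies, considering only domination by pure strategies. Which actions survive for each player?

P2 drop Q (R beats it: A:5>2 B:9>7 C:12>2)
P2 drop S (R beats it: A:5>2 B:9>1 C:12>9)
P1 drop A (B beats it: P:11>9 R:9>2)
P1→{B,C} P2→{P,R}

Survivors P1:{B,C} P2:{P,R}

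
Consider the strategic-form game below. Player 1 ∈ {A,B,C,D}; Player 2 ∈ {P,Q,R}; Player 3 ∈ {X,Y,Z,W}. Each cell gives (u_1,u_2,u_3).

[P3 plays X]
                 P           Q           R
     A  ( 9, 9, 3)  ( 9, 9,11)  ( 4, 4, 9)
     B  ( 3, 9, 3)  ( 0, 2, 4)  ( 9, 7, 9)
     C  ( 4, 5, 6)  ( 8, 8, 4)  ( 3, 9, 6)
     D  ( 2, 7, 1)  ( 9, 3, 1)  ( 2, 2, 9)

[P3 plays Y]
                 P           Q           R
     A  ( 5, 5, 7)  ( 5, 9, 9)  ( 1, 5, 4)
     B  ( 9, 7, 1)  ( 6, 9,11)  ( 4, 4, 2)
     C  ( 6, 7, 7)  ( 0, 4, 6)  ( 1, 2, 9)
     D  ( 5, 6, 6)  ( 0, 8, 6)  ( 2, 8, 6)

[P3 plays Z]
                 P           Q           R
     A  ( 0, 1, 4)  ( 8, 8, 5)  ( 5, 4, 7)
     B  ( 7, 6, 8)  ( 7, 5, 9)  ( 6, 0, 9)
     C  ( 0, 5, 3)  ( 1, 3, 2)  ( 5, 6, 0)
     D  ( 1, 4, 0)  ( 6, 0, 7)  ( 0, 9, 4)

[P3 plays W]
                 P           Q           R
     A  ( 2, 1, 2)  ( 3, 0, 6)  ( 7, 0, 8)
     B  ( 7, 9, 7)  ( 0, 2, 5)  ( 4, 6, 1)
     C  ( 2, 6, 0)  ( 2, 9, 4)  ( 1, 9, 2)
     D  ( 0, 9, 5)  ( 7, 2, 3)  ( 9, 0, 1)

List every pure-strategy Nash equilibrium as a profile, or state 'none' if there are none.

Nash profiles: (A,Q,X), (B,P,Z), (B,Q,Y)

(A,P,X): not NE [P3→Y gives 7>3]
(A,P,Y): not NE [P1→B gives 9>5; P2→Q gives 9>5]
(A,P,Z): not NE [P1→B gives 7>0; P2→Q gives 8>1; P3→Y gives 7>4]
(A,P,W): not NE [P1→B gives 7>2; P3→Y gives 7>2]
(A,Q,X): NE
(A,Q,Y): not NE [P1→B gives 6>5; P3→X gives 11>9]
(A,Q,Z): not NE [P3→X gives 11>5]
(A,Q,W): not NE [P1→D gives 7>3; P2→P gives 1>0; P3→X gives 11>6]
(A,R,X): not NE [P1→B gives 9>4; P2→Q gives 9>4]
(A,R,Y): not NE [P1→B gives 4>1; P2→Q gives 9>5; P3→X gives 9>4]
(A,R,Z): not NE [P1→B gives 6>5; P2→Q gives 8>4; P3→X gives 9>7]
(A,R,W): not NE [P1→D gives 9>7; P2→P gives 1>0; P3→X gives 9>8]
(B,P,X): not NE [P1→A gives 9>3; P3→Z gives 8>3]
(B,P,Y): not NE [P2→Q gives 9>7; P3→Z gives 8>1]
(B,P,Z): NE
(B,P,W): not NE [P3→Z gives 8>7]
(B,Q,X): not NE [P1→D gives 9>0; P2→P gives 9>2; P3→Y gives 11>4]
(B,Q,Y): NE
(B,Q,Z): not NE [P1→A gives 8>7; P2→P gives 6>5; P3→Y gives 11>9]
(B,Q,W): not NE [P1→D gives 7>0; P2→P gives 9>2; P3→Y gives 11>5]
(B,R,X): not NE [P2→P gives 9>7]
(B,R,Y): not NE [P2→Q gives 9>4; P3→Z gives 9>2]
(B,R,Z): not NE [P2→P gives 6>0]
(B,R,W): not NE [P1→D gives 9>4; P2→P gives 9>6; P3→Z gives 9>1]
(C,P,X): not NE [P1→A gives 9>4; P2→R gives 9>5; P3→Y gives 7>6]
(C,P,Y): not NE [P1→B gives 9>6]
(C,P,Z): not NE [P1→B gives 7>0; P2→R gives 6>5; P3→Y gives 7>3]
(C,P,W): not NE [P1→B gives 7>2; P2→R gives 9>6; P3→Y gives 7>0]
(C,Q,X): not NE [P1→D gives 9>8; P2→R gives 9>8; P3→Y gives 6>4]
(C,Q,Y): not NE [P1→B gives 6>0; P2→P gives 7>4]
(C,Q,Z): not NE [P1→A gives 8>1; P2→R gives 6>3; P3→Y gives 6>2]
(C,Q,W): not NE [P1→D gives 7>2; P3→Y gives 6>4]
(C,R,X): not NE [P1→B gives 9>3; P3→Y gives 9>6]
(C,R,Y): not NE [P1→B gives 4>1; P2→P gives 7>2]
(C,R,Z): not NE [P1→B gives 6>5; P3→Y gives 9>0]
(C,R,W): not NE [P1→D gives 9>1; P3→Y gives 9>2]
(D,P,X): not NE [P1→A gives 9>2; P3→Y gives 6>1]
(D,P,Y): not NE [P1→B gives 9>5; P2→R gives 8>6]
(D,P,Z): not NE [P1→B gives 7>1; P2→R gives 9>4; P3→Y gives 6>0]
(D,P,W): not NE [P1→B gives 7>0; P3→Y gives 6>5]
(D,Q,X): not NE [P2→P gives 7>3; P3→Z gives 7>1]
(D,Q,Y): not NE [P1→B gives 6>0; P3→Z gives 7>6]
(D,Q,Z): not NE [P1→A gives 8>6; P2→R gives 9>0]
(D,Q,W): not NE [P2→P gives 9>2; P3→Z gives 7>3]
(D,R,X): not NE [P1→B gives 9>2; P2→P gives 7>2]
(D,R,Y): not NE [P1→B gives 4>2; P3→X gives 9>6]
(D,R,Z): not NE [P1→B gives 6>0; P3→X gives 9>4]
(D,R,W): not NE [P2→P gives 9>0; P3→X gives 9>1]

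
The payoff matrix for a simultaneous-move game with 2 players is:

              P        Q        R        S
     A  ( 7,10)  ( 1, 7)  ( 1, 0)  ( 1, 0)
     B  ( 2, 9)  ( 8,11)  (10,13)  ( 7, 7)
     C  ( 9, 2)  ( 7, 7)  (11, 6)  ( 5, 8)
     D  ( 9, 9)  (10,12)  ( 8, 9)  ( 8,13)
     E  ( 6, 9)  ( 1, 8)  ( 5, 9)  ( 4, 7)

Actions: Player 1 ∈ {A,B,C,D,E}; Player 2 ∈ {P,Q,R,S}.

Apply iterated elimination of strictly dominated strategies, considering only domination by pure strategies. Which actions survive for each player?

P1 drop A (C beats it: P:9>7 Q:7>1 R:11>1 S:5>1)
P1 drop E (C beats it: P:9>6 Q:7>1 R:11>5 S:5>4)
P2 drop P (Q beats it: B:11>9 C:7>2 D:12>9)
P1→{B,C,D} P2→{Q,R,S}

Survivors P1:{B,C,D} P2:{Q,R,S}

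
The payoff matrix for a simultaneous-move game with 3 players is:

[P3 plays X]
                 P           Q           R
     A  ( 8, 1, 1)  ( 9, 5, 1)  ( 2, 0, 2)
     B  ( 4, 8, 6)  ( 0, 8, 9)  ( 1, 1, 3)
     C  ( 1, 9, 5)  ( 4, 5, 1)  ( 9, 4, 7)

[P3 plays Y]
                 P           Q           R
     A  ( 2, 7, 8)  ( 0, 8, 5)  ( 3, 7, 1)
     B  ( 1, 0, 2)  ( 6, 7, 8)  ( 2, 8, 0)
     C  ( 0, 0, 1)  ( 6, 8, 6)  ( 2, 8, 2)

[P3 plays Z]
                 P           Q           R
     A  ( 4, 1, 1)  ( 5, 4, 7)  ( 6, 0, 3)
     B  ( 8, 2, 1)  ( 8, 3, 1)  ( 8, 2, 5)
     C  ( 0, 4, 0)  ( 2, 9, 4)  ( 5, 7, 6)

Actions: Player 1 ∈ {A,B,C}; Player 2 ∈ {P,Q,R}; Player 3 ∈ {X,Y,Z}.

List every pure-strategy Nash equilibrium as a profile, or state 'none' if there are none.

(A,P,X): not NE [P2→Q gives 5>1; P3→Y gives 8>1]
(A,P,Y): not NE [P2→Q gives 8>7]
(A,P,Z): not NE [P1→B gives 8>4; P2→Q gives 4>1; P3→Y gives 8>1]
(A,Q,X): not NE [P3→Z gives 7>1]
(A,Q,Y): not NE [P1→C gives 6>0; P3→Z gives 7>5]
(A,Q,Z): not NE [P1→B gives 8>5]
(A,R,X): not NE [P1→C gives 9>2; P2→Q gives 5>0; P3→Z gives 3>2]
(A,R,Y): not NE [P2→Q gives 8>7; P3→Z gives 3>1]
(A,R,Z): not NE [P1→B gives 8>6; P2→Q gives 4>0]
(B,P,X): not NE [P1→A gives 8>4]
(B,P,Y): not NE [P1→A gives 2>1; P2→R gives 8>0; P3→X gives 6>2]
(B,P,Z): not NE [P2→Q gives 3>2; P3→X gives 6>1]
(B,Q,X): not NE [P1→A gives 9>0]
(B,Q,Y): not NE [P2→R gives 8>7; P3→X gives 9>8]
(B,Q,Z): not NE [P3→X gives 9>1]
(B,R,X): not NE [P1→C gives 9>1; P2→Q gives 8>1; P3→Z gives 5>3]
(B,R,Y): not NE [P1→A gives 3>2; P3→Z gives 5>0]
(B,R,Z): not NE [P2→Q gives 3>2]
(C,P,X): not NE [P1→A gives 8>1]
(C,P,Y): not NE [P1→A gives 2>0; P2→R gives 8>0; P3→X gives 5>1]
(C,P,Z): not NE [P1→B gives 8>0; P2→Q gives 9>4; P3→X gives 5>0]
(C,Q,X): not NE [P1→A gives 9>4; P2→P gives 9>5; P3→Y gives 6>1]
(C,Q,Y): NE
(C,Q,Z): not NE [P1→B gives 8>2; P3→Y gives 6>4]
(C,R,X): not NE [P2→P gives 9>4]
(C,R,Y): not NE [P1→A gives 3>2; P3→X gives 7>2]
(C,R,Z): not NE [P1→B gives 8>5; P2→Q gives 9>7; P3→X gives 7>6]

PSNE = {(C,Q,Y)}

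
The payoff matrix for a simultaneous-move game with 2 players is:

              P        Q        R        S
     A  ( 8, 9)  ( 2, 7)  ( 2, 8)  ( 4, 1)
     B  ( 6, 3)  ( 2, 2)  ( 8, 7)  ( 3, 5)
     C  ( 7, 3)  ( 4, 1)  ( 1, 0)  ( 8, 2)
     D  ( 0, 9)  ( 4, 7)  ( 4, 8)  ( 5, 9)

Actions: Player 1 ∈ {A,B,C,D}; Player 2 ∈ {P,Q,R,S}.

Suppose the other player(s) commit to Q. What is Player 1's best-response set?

P1 best: {C,D}

u_1(A vs Q) = 2
u_1(B vs Q) = 2
u_1(C vs Q) = 4
u_1(D vs Q) = 4
max payoff 4 at {C,D}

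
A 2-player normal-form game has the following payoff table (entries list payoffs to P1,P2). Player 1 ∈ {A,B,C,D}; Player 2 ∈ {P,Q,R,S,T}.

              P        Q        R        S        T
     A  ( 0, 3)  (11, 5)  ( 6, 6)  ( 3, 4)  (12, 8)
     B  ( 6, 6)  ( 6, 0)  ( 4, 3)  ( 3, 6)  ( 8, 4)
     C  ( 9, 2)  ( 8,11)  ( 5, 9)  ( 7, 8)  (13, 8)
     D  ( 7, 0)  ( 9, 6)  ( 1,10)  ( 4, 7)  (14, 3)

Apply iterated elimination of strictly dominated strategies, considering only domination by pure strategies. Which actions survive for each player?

P1 drop B (C beats it: P:9>6 Q:8>6 R:5>4 S:7>3 T:13>8)
P2 drop P (Q beats it: A:5>3 C:11>2 D:6>0)
P2 drop S (R beats it: A:6>4 C:9>8 D:10>7)
P1→{A,C,D} P2→{Q,R,T}

IESDS → P1:{A,C,D} P2:{Q,R,T}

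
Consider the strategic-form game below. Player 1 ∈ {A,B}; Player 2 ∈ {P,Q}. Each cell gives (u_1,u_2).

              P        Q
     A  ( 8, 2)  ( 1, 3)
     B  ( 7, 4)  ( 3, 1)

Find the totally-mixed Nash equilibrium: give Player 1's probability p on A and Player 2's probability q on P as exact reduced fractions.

P1 indiff ⇒ q·8+(1-q)·1 = q·7+(1-q)·3 ⇒ q(1) = (1-q)(2) ⇒ q = 2/3
P2 indiff ⇒ p·2+(1-p)·4 = p·3+(1-p)·1 ⇒ p(-1) = (1-p)(-3) ⇒ p = 3/4

(p,q) = (3/4, 2/3)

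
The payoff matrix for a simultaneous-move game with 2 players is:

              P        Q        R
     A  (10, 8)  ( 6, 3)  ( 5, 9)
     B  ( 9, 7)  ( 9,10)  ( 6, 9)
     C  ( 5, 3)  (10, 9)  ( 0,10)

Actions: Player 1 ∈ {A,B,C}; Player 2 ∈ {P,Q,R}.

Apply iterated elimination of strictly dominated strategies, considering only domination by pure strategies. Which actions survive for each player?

P2 drop P (R beats it: A:9>8 B:9>7 C:10>3)
P1 drop A (B beats it: Q:9>6 R:6>5)
P1→{B,C} P2→{Q,R}

Survivors P1:{B,C} P2:{Q,R}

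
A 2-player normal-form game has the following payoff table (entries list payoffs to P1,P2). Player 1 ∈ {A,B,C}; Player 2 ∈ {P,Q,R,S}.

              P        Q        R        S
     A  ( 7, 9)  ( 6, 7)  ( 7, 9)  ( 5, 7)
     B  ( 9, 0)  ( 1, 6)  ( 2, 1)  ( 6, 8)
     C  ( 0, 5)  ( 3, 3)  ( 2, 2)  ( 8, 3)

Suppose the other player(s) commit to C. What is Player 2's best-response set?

u_2(P vs C) = 5
u_2(Q vs C) = 3
u_2(R vs C) = 2
u_2(S vs C) = 3
max payoff 5 at {P}

BR_2 = {P}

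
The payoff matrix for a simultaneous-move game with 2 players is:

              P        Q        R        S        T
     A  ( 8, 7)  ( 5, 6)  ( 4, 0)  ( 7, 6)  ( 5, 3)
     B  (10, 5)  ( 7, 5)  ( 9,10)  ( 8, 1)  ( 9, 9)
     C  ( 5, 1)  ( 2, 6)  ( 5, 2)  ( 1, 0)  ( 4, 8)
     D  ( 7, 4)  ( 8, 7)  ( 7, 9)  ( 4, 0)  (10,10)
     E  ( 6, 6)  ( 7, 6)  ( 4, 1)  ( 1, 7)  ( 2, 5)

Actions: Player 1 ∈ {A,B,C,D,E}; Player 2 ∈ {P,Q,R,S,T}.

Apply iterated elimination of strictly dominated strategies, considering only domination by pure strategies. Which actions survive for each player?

Remaining: P1:{B,D} P2:{R,T}

P1 drop A (B beats it: P:10>8 Q:7>5 R:9>4 S:8>7 T:9>5)
P1 drop C (B beats it: P:10>5 Q:7>2 R:9>5 S:8>1 T:9>4)
P1 drop E (D beats it: P:7>6 Q:8>7 R:7>4 S:4>1 T:10>2)
P2 drop P (R beats it: B:10>5 D:9>4)
P2 drop Q (R beats it: B:10>5 D:9>7)
P2 drop S (R beats it: B:10>1 D:9>0)
P1→{B,D} P2→{R,T}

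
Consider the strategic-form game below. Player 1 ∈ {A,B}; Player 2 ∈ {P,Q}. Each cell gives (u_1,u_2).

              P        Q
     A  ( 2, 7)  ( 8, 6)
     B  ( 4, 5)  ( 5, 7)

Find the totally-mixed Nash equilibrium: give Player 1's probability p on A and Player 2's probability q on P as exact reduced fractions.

p=2/3, q=3/5

P1 indiff ⇒ q·2+(1-q)·8 = q·4+(1-q)·5 ⇒ q(-2) = (1-q)(-3) ⇒ q = 3/5
P2 indiff ⇒ p·7+(1-p)·5 = p·6+(1-p)·7 ⇒ p(1) = (1-p)(2) ⇒ p = 2/3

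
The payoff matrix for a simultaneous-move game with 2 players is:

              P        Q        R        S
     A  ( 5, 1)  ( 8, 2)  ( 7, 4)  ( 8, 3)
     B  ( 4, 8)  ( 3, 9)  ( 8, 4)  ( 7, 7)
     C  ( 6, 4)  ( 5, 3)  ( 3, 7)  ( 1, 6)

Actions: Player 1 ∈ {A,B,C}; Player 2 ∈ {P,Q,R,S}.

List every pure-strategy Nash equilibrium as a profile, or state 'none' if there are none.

No pure NE.

(A,P): not NE [P1→C gives 6>5; P2→R gives 4>1]
(A,Q): not NE [P2→R gives 4>2]
(A,R): not NE [P1→B gives 8>7]
(A,S): not NE [P2→R gives 4>3]
(B,P): not NE [P1→C gives 6>4; P2→Q gives 9>8]
(B,Q): not NE [P1→A gives 8>3]
(B,R): not NE [P2→Q gives 9>4]
(B,S): not NE [P1→A gives 8>7; P2→Q gives 9>7]
(C,P): not NE [P2→R gives 7>4]
(C,Q): not NE [P1→A gives 8>5; P2→R gives 7>3]
(C,R): not NE [P1→B gives 8>3]
(C,S): not NE [P1→A gives 8>1; P2→R gives 7>6]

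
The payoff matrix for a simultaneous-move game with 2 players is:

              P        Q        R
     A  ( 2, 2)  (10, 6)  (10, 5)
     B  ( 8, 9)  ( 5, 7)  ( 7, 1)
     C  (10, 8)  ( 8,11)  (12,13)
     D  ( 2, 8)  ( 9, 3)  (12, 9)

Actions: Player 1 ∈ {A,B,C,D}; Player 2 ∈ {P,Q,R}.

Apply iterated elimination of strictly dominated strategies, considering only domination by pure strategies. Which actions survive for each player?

P1 drop B (C beats it: P:10>8 Q:8>5 R:12>7)
P2 drop P (R beats it: A:5>2 C:13>8 D:9>8)
P1→{A,C,D} P2→{Q,R}

IESDS → P1:{A,C,D} P2:{Q,R}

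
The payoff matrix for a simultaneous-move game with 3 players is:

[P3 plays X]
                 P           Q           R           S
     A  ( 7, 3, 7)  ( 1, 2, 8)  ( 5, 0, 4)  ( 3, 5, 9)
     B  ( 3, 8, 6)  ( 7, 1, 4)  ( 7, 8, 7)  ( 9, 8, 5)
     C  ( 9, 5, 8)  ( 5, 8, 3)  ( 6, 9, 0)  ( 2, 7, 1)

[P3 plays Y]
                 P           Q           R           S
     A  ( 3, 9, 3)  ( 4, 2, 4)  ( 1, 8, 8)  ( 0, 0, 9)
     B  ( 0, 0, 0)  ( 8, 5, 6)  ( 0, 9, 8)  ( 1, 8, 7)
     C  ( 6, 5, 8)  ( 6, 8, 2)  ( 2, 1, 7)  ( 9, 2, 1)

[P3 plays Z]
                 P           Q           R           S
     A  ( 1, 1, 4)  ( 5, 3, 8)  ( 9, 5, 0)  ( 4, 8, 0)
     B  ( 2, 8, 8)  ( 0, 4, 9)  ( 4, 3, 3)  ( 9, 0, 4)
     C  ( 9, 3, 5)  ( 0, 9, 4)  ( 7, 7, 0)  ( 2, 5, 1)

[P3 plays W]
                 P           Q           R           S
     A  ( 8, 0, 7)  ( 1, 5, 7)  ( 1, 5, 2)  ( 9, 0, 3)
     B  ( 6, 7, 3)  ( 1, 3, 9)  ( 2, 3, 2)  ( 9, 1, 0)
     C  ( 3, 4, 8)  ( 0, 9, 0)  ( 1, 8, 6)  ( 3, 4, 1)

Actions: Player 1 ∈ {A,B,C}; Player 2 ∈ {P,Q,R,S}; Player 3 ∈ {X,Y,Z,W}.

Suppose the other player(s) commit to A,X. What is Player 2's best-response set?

BR_2 = {S}

u_2(P vs A,X) = 3
u_2(Q vs A,X) = 2
u_2(R vs A,X) = 0
u_2(S vs A,X) = 5
max payoff 5 at {S}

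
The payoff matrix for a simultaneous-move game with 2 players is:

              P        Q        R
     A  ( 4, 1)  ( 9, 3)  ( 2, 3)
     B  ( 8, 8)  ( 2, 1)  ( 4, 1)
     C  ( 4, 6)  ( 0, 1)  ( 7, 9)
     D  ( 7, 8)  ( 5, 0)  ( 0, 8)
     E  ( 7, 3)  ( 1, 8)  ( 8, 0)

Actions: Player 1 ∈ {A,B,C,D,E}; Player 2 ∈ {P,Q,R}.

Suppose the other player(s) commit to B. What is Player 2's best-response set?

argmax u_2 = {P}

u_2(P vs B) = 8
u_2(Q vs B) = 1
u_2(R vs B) = 1
max payoff 8 at {P}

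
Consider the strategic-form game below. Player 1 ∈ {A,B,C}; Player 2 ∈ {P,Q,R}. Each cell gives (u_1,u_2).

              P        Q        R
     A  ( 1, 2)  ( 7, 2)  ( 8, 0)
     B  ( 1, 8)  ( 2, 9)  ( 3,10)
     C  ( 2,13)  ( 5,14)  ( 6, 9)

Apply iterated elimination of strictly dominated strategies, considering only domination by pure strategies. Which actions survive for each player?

P1 drop B (C beats it: P:2>1 Q:5>2 R:6>3)
P2 drop R (P beats it: A:2>0 C:13>9)
P1→{A,C} P2→{P,Q}

Remaining: P1:{A,C} P2:{P,Q}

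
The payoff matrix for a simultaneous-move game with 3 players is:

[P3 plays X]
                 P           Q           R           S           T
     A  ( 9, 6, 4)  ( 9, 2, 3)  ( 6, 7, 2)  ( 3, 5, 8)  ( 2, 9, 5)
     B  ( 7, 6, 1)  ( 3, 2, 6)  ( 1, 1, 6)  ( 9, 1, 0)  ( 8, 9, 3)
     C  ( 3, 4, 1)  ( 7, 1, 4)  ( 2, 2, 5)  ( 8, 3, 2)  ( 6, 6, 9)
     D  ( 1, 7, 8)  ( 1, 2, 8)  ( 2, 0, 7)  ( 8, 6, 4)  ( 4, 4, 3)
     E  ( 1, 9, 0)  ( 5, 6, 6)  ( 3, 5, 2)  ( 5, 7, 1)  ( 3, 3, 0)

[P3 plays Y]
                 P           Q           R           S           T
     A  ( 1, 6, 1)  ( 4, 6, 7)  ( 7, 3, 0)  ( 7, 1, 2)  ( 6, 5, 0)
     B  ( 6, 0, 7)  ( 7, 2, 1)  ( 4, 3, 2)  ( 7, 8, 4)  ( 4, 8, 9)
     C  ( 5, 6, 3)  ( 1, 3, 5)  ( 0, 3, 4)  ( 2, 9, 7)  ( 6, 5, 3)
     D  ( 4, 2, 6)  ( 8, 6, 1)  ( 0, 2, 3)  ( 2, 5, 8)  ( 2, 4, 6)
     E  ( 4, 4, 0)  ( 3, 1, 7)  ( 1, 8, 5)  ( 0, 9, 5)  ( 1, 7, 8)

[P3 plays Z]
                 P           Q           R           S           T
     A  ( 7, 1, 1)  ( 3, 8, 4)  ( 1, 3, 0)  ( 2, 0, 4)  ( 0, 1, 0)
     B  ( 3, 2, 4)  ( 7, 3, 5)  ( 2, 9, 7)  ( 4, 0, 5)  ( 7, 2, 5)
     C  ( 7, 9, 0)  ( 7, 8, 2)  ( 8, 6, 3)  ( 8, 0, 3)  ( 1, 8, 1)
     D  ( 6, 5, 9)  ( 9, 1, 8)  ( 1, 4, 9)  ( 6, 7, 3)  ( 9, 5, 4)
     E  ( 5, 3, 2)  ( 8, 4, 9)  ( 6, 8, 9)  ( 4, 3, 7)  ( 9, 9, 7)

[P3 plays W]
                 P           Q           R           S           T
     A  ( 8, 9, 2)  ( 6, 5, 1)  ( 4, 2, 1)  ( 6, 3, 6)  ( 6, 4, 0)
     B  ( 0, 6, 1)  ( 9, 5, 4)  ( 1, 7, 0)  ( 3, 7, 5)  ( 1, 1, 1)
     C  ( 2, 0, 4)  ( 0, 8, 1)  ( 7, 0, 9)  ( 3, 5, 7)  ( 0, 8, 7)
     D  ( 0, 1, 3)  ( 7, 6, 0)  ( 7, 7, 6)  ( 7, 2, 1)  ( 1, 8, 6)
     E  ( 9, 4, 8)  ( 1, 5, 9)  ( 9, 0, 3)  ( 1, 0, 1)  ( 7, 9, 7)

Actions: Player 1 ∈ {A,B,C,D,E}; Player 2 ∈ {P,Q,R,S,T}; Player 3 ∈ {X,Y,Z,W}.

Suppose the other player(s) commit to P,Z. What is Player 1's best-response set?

P1 best: {A,C}

u_1(A vs P,Z) = 7
u_1(B vs P,Z) = 3
u_1(C vs P,Z) = 7
u_1(D vs P,Z) = 6
u_1(E vs P,Z) = 5
max payoff 7 at {A,C}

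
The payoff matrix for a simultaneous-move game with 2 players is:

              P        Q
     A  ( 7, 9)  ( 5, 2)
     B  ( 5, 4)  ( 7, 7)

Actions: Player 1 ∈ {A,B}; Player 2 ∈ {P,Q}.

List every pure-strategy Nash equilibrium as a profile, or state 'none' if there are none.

(A,P): NE
(A,Q): not NE [P1→B gives 7>5; P2→P gives 9>2]
(B,P): not NE [P1→A gives 7>5; P2→Q gives 7>4]
(B,Q): NE

PSNE = {(A,P), (B,Q)}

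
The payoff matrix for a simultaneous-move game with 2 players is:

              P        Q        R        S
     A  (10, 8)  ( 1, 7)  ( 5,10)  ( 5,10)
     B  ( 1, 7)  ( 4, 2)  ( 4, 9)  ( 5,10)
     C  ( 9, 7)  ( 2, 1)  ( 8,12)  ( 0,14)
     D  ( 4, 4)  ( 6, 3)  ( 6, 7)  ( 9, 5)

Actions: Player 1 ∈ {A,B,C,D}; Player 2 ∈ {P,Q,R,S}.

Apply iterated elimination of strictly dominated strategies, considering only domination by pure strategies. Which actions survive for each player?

Survivors P1:{C,D} P2:{R,S}

P1 drop B (D beats it: P:4>1 Q:6>4 R:6>4 S:9>5)
P2 drop P (R beats it: A:10>8 C:12>7 D:7>4)
P1 drop A (D beats it: Q:6>1 R:6>5 S:9>5)
P2 drop Q (R beats it: C:12>1 D:7>3)
P1→{C,D} P2→{R,S}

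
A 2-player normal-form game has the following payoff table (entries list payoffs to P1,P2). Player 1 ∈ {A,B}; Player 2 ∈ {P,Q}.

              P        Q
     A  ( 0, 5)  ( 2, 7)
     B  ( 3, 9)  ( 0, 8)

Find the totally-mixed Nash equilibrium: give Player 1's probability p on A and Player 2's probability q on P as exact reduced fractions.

(p,q) = (1/3, 2/5)

P1 indiff ⇒ q·0+(1-q)·2 = q·3+(1-q)·0 ⇒ q(-3) = (1-q)(-2) ⇒ q = 2/5
P2 indiff ⇒ p·5+(1-p)·9 = p·7+(1-p)·8 ⇒ p(-2) = (1-p)(-1) ⇒ p = 1/3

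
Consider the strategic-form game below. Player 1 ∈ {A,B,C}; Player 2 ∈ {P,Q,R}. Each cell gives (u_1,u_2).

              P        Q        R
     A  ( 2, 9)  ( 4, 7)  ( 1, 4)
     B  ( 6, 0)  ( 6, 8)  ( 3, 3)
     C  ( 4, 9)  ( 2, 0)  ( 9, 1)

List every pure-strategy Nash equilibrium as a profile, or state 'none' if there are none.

Nash profiles: (B,Q)

(A,P): not NE [P1→B gives 6>2]
(A,Q): not NE [P1→B gives 6>4; P2→P gives 9>7]
(A,R): not NE [P1→C gives 9>1; P2→P gives 9>4]
(B,P): not NE [P2→Q gives 8>0]
(B,Q): NE
(B,R): not NE [P1→C gives 9>3; P2→Q gives 8>3]
(C,P): not NE [P1→B gives 6>4]
(C,Q): not NE [P1→B gives 6>2; P2→P gives 9>0]
(C,R): not NE [P2→P gives 9>1]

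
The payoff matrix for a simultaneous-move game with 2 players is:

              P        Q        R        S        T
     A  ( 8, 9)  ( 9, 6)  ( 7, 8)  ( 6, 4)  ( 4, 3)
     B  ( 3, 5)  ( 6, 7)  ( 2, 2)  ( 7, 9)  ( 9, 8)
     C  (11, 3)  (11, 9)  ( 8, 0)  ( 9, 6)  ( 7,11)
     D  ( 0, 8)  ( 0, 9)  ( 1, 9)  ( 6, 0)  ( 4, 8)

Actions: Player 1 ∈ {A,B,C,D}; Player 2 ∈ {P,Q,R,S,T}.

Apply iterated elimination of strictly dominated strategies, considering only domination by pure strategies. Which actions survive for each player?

P1 drop A (C beats it: P:11>8 Q:11>9 R:8>7 S:9>6 T:7>4)
P1 drop D (B beats it: P:3>0 Q:6>0 R:2>1 S:7>6 T:9>4)
P2 drop P (Q beats it: B:7>5 C:9>3)
P2 drop Q (T beats it: B:8>7 C:11>9)
P2 drop R (S beats it: B:9>2 C:6>0)
P1→{B,C} P2→{S,T}

Survivors P1:{B,C} P2:{S,T}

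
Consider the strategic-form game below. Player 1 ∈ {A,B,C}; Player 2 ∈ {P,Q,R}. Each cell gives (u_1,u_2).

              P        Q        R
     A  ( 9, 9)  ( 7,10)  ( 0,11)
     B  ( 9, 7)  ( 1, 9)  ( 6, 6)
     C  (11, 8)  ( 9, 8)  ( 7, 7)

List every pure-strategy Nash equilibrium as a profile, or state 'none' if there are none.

(A,P): not NE [P1→C gives 11>9; P2→R gives 11>9]
(A,Q): not NE [P1→C gives 9>7; P2→R gives 11>10]
(A,R): not NE [P1→C gives 7>0]
(B,P): not NE [P1→C gives 11>9; P2→Q gives 9>7]
(B,Q): not NE [P1→C gives 9>1]
(B,R): not NE [P1→C gives 7>6; P2→Q gives 9>6]
(C,P): NE
(C,Q): NE
(C,R): not NE [P2→Q gives 8>7]

Nash profiles: (C,P), (C,Q)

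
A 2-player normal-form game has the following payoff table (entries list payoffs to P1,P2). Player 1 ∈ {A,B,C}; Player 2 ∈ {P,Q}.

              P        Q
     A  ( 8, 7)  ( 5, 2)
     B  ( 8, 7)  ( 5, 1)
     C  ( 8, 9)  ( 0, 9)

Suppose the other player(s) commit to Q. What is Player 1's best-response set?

argmax u_1 = {A,B}

u_1(A vs Q) = 5
u_1(B vs Q) = 5
u_1(C vs Q) = 0
max payoff 5 at {A,B}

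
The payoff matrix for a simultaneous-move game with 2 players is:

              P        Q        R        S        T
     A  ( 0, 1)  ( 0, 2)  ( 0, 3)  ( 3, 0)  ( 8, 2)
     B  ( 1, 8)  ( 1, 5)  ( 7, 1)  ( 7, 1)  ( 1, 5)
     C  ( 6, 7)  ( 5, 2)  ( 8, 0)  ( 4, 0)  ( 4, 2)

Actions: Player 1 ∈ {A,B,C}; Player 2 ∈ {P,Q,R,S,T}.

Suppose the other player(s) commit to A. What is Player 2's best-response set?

u_2(P vs A) = 1
u_2(Q vs A) = 2
u_2(R vs A) = 3
u_2(S vs A) = 0
u_2(T vs A) = 2
max payoff 3 at {R}

P2 best: {R}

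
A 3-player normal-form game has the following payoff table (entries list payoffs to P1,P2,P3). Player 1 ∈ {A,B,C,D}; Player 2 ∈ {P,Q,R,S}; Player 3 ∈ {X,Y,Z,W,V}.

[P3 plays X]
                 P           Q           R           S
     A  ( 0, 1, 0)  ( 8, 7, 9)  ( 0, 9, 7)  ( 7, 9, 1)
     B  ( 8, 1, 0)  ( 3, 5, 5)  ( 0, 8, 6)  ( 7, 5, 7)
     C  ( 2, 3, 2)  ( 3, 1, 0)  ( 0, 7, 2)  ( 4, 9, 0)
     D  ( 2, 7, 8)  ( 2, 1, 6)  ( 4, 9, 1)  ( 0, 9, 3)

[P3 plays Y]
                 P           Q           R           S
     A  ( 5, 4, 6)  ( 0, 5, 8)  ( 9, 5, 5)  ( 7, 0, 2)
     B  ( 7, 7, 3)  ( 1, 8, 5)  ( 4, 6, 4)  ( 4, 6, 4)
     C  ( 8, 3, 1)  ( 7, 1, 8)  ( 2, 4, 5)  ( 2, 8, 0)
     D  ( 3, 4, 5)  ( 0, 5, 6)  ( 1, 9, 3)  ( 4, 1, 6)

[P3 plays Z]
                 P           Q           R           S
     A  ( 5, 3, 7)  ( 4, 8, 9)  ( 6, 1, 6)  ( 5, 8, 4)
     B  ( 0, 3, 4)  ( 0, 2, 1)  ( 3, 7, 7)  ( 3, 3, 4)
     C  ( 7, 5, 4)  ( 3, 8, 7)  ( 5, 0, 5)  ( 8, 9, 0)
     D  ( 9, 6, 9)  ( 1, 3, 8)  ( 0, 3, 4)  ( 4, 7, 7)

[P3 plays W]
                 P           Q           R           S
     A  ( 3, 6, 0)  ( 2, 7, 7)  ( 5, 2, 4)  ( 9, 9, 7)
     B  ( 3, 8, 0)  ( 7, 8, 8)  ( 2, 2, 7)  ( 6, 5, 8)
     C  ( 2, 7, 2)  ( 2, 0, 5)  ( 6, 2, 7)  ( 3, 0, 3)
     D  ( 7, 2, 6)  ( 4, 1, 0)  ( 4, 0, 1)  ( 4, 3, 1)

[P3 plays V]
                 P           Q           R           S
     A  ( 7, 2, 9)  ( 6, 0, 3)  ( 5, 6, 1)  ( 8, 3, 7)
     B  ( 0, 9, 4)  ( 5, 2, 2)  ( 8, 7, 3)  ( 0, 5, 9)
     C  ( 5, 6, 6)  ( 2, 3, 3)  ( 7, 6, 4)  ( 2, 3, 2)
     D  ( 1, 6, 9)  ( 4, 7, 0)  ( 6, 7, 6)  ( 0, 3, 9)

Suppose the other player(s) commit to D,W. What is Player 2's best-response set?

BR_2 = {S}

u_2(P vs D,W) = 2
u_2(Q vs D,W) = 1
u_2(R vs D,W) = 0
u_2(S vs D,W) = 3
max payoff 3 at {S}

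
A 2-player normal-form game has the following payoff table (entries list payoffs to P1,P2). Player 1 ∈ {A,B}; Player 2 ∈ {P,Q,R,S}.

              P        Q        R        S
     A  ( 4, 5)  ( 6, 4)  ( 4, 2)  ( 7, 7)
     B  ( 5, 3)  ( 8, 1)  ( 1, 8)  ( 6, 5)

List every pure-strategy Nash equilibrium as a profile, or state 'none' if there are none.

(A,P): not NE [P1→B gives 5>4; P2→S gives 7>5]
(A,Q): not NE [P1→B gives 8>6; P2→S gives 7>4]
(A,R): not NE [P2→S gives 7>2]
(A,S): NE
(B,P): not NE [P2→R gives 8>3]
(B,Q): not NE [P2→R gives 8>1]
(B,R): not NE [P1→A gives 4>1]
(B,S): not NE [P1→A gives 7>6; P2→R gives 8>5]

NE set: (A,S)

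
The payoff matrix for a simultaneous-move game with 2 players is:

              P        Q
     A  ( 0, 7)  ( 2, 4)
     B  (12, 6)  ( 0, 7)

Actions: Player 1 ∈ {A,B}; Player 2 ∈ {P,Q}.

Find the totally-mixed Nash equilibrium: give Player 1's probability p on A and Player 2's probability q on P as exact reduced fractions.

(p,q) = (1/4, 1/7)

P1 indiff ⇒ q·0+(1-q)·2 = q·12+(1-q)·0 ⇒ q(-12) = (1-q)(-2) ⇒ q = 1/7
P2 indiff ⇒ p·7+(1-p)·6 = p·4+(1-p)·7 ⇒ p(3) = (1-p)(1) ⇒ p = 1/4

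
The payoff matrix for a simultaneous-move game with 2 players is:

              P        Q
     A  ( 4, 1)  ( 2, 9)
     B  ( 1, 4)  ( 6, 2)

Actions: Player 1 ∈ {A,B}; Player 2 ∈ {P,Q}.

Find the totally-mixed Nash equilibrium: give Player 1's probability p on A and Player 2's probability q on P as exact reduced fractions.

P1 indiff ⇒ q·4+(1-q)·2 = q·1+(1-q)·6 ⇒ q(3) = (1-q)(4) ⇒ q = 4/7
P2 indiff ⇒ p·1+(1-p)·4 = p·9+(1-p)·2 ⇒ p(-8) = (1-p)(-2) ⇒ p = 1/5

(p,q) = (1/5, 4/7)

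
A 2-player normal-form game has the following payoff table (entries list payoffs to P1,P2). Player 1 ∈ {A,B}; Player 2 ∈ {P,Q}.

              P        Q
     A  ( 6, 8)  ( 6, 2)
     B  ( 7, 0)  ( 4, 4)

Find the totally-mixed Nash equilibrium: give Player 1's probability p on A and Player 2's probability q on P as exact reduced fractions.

P1 indiff ⇒ q·6+(1-q)·6 = q·7+(1-q)·4 ⇒ q(-1) = (1-q)(-2) ⇒ q = 2/3
P2 indiff ⇒ p·8+(1-p)·0 = p·2+(1-p)·4 ⇒ p(6) = (1-p)(4) ⇒ p = 2/5

p=2/5, q=2/3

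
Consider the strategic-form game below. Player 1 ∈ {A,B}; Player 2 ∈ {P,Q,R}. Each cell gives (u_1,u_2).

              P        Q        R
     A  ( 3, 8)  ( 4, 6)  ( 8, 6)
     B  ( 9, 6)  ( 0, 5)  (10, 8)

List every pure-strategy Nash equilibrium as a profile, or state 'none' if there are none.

Nash profiles: (B,R)

(A,P): not NE [P1→B gives 9>3]
(A,Q): not NE [P2→P gives 8>6]
(A,R): not NE [P1→B gives 10>8; P2→P gives 8>6]
(B,P): not NE [P2→R gives 8>6]
(B,Q): not NE [P1→A gives 4>0; P2→R gives 8>5]
(B,R): NE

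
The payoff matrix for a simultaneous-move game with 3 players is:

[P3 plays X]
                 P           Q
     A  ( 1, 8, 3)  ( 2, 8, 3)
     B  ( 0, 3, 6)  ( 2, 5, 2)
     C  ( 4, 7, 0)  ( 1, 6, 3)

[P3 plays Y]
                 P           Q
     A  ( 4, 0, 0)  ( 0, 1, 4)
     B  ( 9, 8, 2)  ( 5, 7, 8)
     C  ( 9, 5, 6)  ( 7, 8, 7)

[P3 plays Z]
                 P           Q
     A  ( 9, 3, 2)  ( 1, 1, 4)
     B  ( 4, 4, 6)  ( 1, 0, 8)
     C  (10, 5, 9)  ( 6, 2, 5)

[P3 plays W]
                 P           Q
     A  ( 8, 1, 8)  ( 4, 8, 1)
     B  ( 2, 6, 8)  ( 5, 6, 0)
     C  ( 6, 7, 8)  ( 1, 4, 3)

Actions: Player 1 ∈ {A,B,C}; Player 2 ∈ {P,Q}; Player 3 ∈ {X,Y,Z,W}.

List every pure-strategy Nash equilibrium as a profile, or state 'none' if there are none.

(A,P,X): not NE [P1→C gives 4>1; P3→W gives 8>3]
(A,P,Y): not NE [P1→C gives 9>4; P2→Q gives 1>0; P3→W gives 8>0]
(A,P,Z): not NE [P1→C gives 10>9; P3→W gives 8>2]
(A,P,W): not NE [P2→Q gives 8>1]
(A,Q,X): not NE [P3→Z gives 4>3]
(A,Q,Y): not NE [P1→C gives 7>0]
(A,Q,Z): not NE [P1→C gives 6>1; P2→P gives 3>1]
(A,Q,W): not NE [P1→B gives 5>4; P3→Z gives 4>1]
(B,P,X): not NE [P1→C gives 4>0; P2→Q gives 5>3; P3→W gives 8>6]
(B,P,Y): not NE [P3→W gives 8>2]
(B,P,Z): not NE [P1→C gives 10>4; P3→W gives 8>6]
(B,P,W): not NE [P1→A gives 8>2]
(B,Q,X): not NE [P3→Z gives 8>2]
(B,Q,Y): not NE [P1→C gives 7>5; P2→P gives 8>7]
(B,Q,Z): not NE [P1→C gives 6>1; P2→P gives 4>0]
(B,Q,W): not NE [P3→Z gives 8>0]
(C,P,X): not NE [P3→Z gives 9>0]
(C,P,Y): not NE [P2→Q gives 8>5; P3→Z gives 9>6]
(C,P,Z): NE
(C,P,W): not NE [P1→A gives 8>6; P3→Z gives 9>8]
(C,Q,X): not NE [P1→B gives 2>1; P2→P gives 7>6; P3→Y gives 7>3]
(C,Q,Y): NE
(C,Q,Z): not NE [P2→P gives 5>2; P3→Y gives 7>5]
(C,Q,W): not NE [P1→B gives 5>1; P2→P gives 7>4; P3→Y gives 7>3]

PSNE = {(C,P,Z), (C,Q,Y)}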